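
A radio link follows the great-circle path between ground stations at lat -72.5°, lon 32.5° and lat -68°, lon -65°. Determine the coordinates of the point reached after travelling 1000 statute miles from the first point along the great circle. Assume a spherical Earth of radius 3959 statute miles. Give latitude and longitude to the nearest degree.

≈ lat -77°, lon -22°

Convert each endpoint to a unit vector on the sphere (x = cos φ cos λ, y = cos φ sin λ, z = sin φ).
The central angle between the endpoints is δ = arccos(p₁·p₂) ≈ 0.516 rad (29.6°). The total great-circle distance is δ·R ≈ 0.516 × 3959 ≈ 2045 mi, so the target fraction is f = 1000/2045 ≈ 0.489.
Interpolate at f ≈ 0.489 with slerp weights a = sin((1−f)δ)/sin δ ≈ 0.528, b = sin(fδ)/sin δ ≈ 0.506.
p = a·p₁ + b·p₂ ≈ (0.214, -0.086, -0.973); φ = arcsin(p_z) ≈ -76.65°, λ = atan2(p_y, p_x) ≈ -22.00°.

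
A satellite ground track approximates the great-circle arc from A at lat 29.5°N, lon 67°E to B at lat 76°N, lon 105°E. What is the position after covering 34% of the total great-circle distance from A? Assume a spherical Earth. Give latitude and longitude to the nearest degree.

The haversine formula gives a central angle δ ≈ 0.871 rad (49.9°) between the endpoints.
Interpolate at f = 0.34 with slerp weights a = sin((1−f)δ)/sin δ ≈ 0.711, b = sin(fδ)/sin δ ≈ 0.382.
p = a·p₁ + b·p₂ ≈ (0.218, 0.659, 0.720); φ = arcsin(p_z) ≈ 46.07°, λ = atan2(p_y, p_x) ≈ 71.70°.

≈ lat 46°N, lon 72°E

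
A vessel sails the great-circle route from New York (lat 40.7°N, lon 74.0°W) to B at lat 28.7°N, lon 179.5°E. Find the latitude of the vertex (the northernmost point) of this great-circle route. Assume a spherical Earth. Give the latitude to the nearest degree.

The great circle lies in the plane with unit normal n̂ = (p₁ × p₂)/|p₁ × p₂|.
Here n̂_z ≈ -0.643; the vertex latitude is φ_max = arccos|n̂_z| ≈ 50.0°.
Check via Clairaut: cos φ_max = |cos φ₁| · sin C = cos(40.7°)·sin(58.0°) ≈ 0.643, again giving ≈ 50.0°.

≈ 50°N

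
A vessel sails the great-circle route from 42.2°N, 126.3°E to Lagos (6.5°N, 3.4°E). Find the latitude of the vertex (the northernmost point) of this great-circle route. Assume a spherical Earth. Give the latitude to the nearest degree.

≈ 49°N

The great circle lies in the plane with unit normal n̂ = (p₁ × p₂)/|p₁ × p₂|.
Here n̂_z ≈ -0.653; the vertex latitude is φ_max = arccos|n̂_z| ≈ 49.2°.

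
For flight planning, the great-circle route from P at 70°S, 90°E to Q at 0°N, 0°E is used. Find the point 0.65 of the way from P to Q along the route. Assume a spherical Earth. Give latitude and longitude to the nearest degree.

The haversine formula gives a central angle δ ≈ 1.571 rad (90.0°) between the endpoints.
Interpolate at f = 0.65 with slerp weights a = sin((1−f)δ)/sin δ ≈ 0.522, b = sin(fδ)/sin δ ≈ 0.853.
p = a·p₁ + b·p₂ ≈ (0.853, 0.179, -0.491); φ = arcsin(p_z) ≈ -29.41°, λ = atan2(p_y, p_x) ≈ 11.84°.

≈ 29°S, 12°E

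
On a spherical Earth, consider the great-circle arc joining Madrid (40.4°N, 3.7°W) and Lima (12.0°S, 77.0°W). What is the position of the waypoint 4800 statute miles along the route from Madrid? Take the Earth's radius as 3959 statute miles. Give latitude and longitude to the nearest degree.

Write both endpoints as unit vectors p₁, p₂ with components (cos φ cos λ, cos φ sin λ, sin φ).
The central angle between the endpoints is δ = arccos(p₁·p₂) ≈ 1.491 rad (85.5°). The total great-circle distance is δ·R ≈ 1.491 × 3959 ≈ 5904 mi, so the target fraction is f = 4800/5904 ≈ 0.813.
Interpolate at f ≈ 0.813 with slerp weights a = sin((1−f)δ)/sin δ ≈ 0.276, b = sin(fδ)/sin δ ≈ 0.939.
p = a·p₁ + b·p₂ ≈ (0.417, -0.909, -0.016); φ = arcsin(p_z) ≈ -0.93°, λ = atan2(p_y, p_x) ≈ -65.37°.

≈ 1°S, 65°W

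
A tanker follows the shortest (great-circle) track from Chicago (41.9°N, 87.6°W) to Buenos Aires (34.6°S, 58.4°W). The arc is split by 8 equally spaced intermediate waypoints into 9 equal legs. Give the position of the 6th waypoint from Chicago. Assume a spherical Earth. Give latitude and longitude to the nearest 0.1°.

Convert each endpoint to a unit vector on the sphere (x = cos φ cos λ, y = cos φ sin λ, z = sin φ).
The central angle between the endpoints is δ = arccos(p₁·p₂) ≈ 1.415 rad (81.0°).
Interpolate at f = 6/9 with slerp weights a = sin((1−f)δ)/sin δ ≈ 0.460, b = sin(fδ)/sin δ ≈ 0.819.
p = a·p₁ + b·p₂ ≈ (0.368, -0.916, -0.158); φ = arcsin(p_z) ≈ -9.10°, λ = atan2(p_y, p_x) ≈ -68.14°.

≈ 9.1°S, 68.1°W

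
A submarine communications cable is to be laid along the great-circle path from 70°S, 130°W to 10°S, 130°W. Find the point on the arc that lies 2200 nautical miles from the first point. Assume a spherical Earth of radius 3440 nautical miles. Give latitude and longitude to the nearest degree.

≈ 33°S, 130°W

Write both endpoints as unit vectors p₁, p₂ with components (cos φ cos λ, cos φ sin λ, sin φ).
The central angle between the endpoints is δ = arccos(p₁·p₂) ≈ 1.047 rad (60.0°). The total great-circle distance is δ·R ≈ 1.047 × 3440 ≈ 3602 nmi, so the target fraction is f = 2200/3602 ≈ 0.611.
Interpolate at f ≈ 0.611 with slerp weights a = sin((1−f)δ)/sin δ ≈ 0.458, b = sin(fδ)/sin δ ≈ 0.689.
p = a·p₁ + b·p₂ ≈ (-0.537, -0.640, -0.550); φ = arcsin(p_z) ≈ -33.36°, λ = atan2(p_y, p_x) ≈ -130.00°.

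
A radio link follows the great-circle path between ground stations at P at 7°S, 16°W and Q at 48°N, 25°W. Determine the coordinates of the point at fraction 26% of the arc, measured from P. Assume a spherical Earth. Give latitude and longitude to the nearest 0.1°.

≈ 7.3°N, 17.8°W

From cos δ = sin φ₁ sin φ₂ + cos φ₁ cos φ₂ cos Δλ, the central angle is δ ≈ 0.970 rad (55.6°).
Interpolate at f = 0.26 with slerp weights a = sin((1−f)δ)/sin δ ≈ 0.797, b = sin(fδ)/sin δ ≈ 0.302.
p = a·p₁ + b·p₂ ≈ (0.944, -0.304, 0.128); φ = arcsin(p_z) ≈ 7.33°, λ = atan2(p_y, p_x) ≈ -17.83°.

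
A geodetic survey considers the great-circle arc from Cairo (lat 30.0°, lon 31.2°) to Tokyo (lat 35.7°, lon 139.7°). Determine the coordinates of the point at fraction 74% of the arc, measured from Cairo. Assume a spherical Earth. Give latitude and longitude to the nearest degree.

≈ lat 46°, lon 113°

The haversine formula gives a central angle δ ≈ 1.502 rad (86.1°) between the endpoints.
Interpolate at f = 0.74 with slerp weights a = sin((1−f)δ)/sin δ ≈ 0.382, b = sin(fδ)/sin δ ≈ 0.899.
p = a·p₁ + b·p₂ ≈ (-0.274, 0.643, 0.715); φ = arcsin(p_z) ≈ 45.65°, λ = atan2(p_y, p_x) ≈ 113.06°.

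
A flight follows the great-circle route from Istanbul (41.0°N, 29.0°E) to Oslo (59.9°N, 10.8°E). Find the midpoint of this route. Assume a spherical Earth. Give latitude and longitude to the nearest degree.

≈ (51°N, 22°E)

Convert each endpoint to a unit vector on the sphere (x = cos φ cos λ, y = cos φ sin λ, z = sin φ).
The central angle between the endpoints is δ = arccos(p₁·p₂) ≈ 0.384 rad (22.0°).
Interpolate at f = 1/2 with slerp weights a = sin((1−f)δ)/sin δ ≈ 0.509, b = sin(fδ)/sin δ ≈ 0.509.
p = a·p₁ + b·p₂ ≈ (0.587, 0.234, 0.775); φ = arcsin(p_z) ≈ 50.79°, λ = atan2(p_y, p_x) ≈ 21.75°.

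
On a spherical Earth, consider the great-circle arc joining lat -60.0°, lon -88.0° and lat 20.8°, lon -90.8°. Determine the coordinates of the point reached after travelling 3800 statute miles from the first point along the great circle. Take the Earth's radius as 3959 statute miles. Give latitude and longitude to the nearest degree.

Write both endpoints as unit vectors p₁, p₂ with components (cos φ cos λ, cos φ sin λ, sin φ).
The central angle between the endpoints is δ = arccos(p₁·p₂) ≈ 1.411 rad (80.8°). The total great-circle distance is δ·R ≈ 1.411 × 3959 ≈ 5585 mi, so the target fraction is f = 3800/5585 ≈ 0.680.
Interpolate at f ≈ 0.680 with slerp weights a = sin((1−f)δ)/sin δ ≈ 0.441, b = sin(fδ)/sin δ ≈ 0.830.
p = a·p₁ + b·p₂ ≈ (-0.003, -0.996, -0.088); φ = arcsin(p_z) ≈ -5.03°, λ = atan2(p_y, p_x) ≈ -90.18°.

≈ lat -5°, lon -90°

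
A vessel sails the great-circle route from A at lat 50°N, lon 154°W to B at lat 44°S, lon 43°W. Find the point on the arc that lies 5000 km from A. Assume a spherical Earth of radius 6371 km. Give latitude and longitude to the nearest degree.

Convert each endpoint to a unit vector on the sphere (x = cos φ cos λ, y = cos φ sin λ, z = sin φ).
The central angle between the endpoints is δ = arccos(p₁·p₂) ≈ 2.343 rad (134.3°). The total great-circle distance is δ·R ≈ 2.343 × 6371 ≈ 14928 km, so the target fraction is f = 5000/14928 ≈ 0.335.
Interpolate at f ≈ 0.335 with slerp weights a = sin((1−f)δ)/sin δ ≈ 1.396, b = sin(fδ)/sin δ ≈ 0.987.
p = a·p₁ + b·p₂ ≈ (-0.287, -0.877, 0.384); φ = arcsin(p_z) ≈ 22.58°, λ = atan2(p_y, p_x) ≈ -108.14°.

≈ lat 23°N, lon 108°W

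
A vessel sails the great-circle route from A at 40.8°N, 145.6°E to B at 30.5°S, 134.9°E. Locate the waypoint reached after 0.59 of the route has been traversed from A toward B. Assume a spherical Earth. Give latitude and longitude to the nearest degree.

≈ 1°S, 139°E

The haversine formula gives a central angle δ ≈ 1.256 rad (72.0°) between the endpoints.
Interpolate at f = 0.59 with slerp weights a = sin((1−f)δ)/sin δ ≈ 0.518, b = sin(fδ)/sin δ ≈ 0.710.
p = a·p₁ + b·p₂ ≈ (-0.755, 0.655, -0.022); φ = arcsin(p_z) ≈ -1.25°, λ = atan2(p_y, p_x) ≈ 139.08°.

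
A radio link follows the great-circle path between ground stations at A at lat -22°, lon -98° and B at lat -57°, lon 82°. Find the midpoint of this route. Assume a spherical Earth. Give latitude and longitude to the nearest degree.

≈ lat -72°, lon -98°

Write both endpoints as unit vectors p₁, p₂ with components (cos φ cos λ, cos φ sin λ, sin φ).
The central angle between the endpoints is δ = arccos(p₁·p₂) ≈ 1.763 rad (101.0°).
Interpolate at f = 1/2 with slerp weights a = sin((1−f)δ)/sin δ ≈ 0.786, b = sin(fδ)/sin δ ≈ 0.786.
p = a·p₁ + b·p₂ ≈ (-0.042, -0.298, -0.954); φ = arcsin(p_z) ≈ -72.50°, λ = atan2(p_y, p_x) ≈ -98.00°.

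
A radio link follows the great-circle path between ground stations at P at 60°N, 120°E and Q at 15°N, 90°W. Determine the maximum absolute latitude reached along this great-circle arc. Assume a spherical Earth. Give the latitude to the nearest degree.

≈ 76°N

The great circle lies in the plane with unit normal n̂ = (p₁ × p₂)/|p₁ × p₂|.
Here n̂_z ≈ +0.246; the vertex latitude is φ_max = arccos|n̂_z| ≈ 75.7°.
Check via Clairaut: cos φ_max = |cos φ₁| · sin C = cos(60.0°)·sin(29.5°) ≈ 0.246, again giving ≈ 75.7°.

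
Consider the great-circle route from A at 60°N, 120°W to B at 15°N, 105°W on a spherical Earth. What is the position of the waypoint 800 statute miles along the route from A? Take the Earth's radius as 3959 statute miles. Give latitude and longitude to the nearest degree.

The haversine formula gives a central angle δ ≈ 0.808 rad (46.3°) between the endpoints. The total great-circle distance is δ·R ≈ 0.808 × 3959 ≈ 3200 mi, so the target fraction is f = 800/3200 ≈ 0.250.
Interpolate at f ≈ 0.250 with slerp weights a = sin((1−f)δ)/sin δ ≈ 0.788, b = sin(fδ)/sin δ ≈ 0.278.
p = a·p₁ + b·p₂ ≈ (-0.266, -0.600, 0.754); φ = arcsin(p_z) ≈ 48.96°, λ = atan2(p_y, p_x) ≈ -113.93°.

≈ 49°N, 114°W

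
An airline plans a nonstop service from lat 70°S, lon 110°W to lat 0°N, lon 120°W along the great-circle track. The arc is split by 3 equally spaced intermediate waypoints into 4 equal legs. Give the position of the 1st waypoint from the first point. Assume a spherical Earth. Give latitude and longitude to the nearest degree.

≈ lat 53°S, lon 115°W

Write both endpoints as unit vectors p₁, p₂ with components (cos φ cos λ, cos φ sin λ, sin φ).
The central angle between the endpoints is δ = arccos(p₁·p₂) ≈ 1.227 rad (70.3°).
Interpolate at f = 1/4 with slerp weights a = sin((1−f)δ)/sin δ ≈ 0.845, b = sin(fδ)/sin δ ≈ 0.321.
p = a·p₁ + b·p₂ ≈ (-0.259, -0.549, -0.794); φ = arcsin(p_z) ≈ -52.59°, λ = atan2(p_y, p_x) ≈ -115.26°.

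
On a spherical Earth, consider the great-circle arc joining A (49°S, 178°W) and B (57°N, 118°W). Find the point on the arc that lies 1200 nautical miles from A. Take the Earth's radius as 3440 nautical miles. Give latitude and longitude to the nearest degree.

Write both endpoints as unit vectors p₁, p₂ with components (cos φ cos λ, cos φ sin λ, sin φ).
The central angle between the endpoints is δ = arccos(p₁·p₂) ≈ 2.042 rad (117.0°). The total great-circle distance is δ·R ≈ 2.042 × 3440 ≈ 7026 nmi, so the target fraction is f = 1200/7026 ≈ 0.171.
Interpolate at f ≈ 0.171 with slerp weights a = sin((1−f)δ)/sin δ ≈ 1.114, b = sin(fδ)/sin δ ≈ 0.384.
p = a·p₁ + b·p₂ ≈ (-0.829, -0.210, -0.519); φ = arcsin(p_z) ≈ -31.27°, λ = atan2(p_y, p_x) ≈ -165.78°.

≈ (31°S, 166°W)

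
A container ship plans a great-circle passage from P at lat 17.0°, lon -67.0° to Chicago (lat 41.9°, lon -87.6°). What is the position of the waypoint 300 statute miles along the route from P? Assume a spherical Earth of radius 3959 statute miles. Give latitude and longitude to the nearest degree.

≈ lat 21°, lon -69°

Convert each endpoint to a unit vector on the sphere (x = cos φ cos λ, y = cos φ sin λ, z = sin φ).
The central angle between the endpoints is δ = arccos(p₁·p₂) ≈ 0.533 rad (30.5°). The total great-circle distance is δ·R ≈ 0.533 × 3959 ≈ 2108 mi, so the target fraction is f = 300/2108 ≈ 0.142.
Interpolate at f ≈ 0.142 with slerp weights a = sin((1−f)δ)/sin δ ≈ 0.869, b = sin(fδ)/sin δ ≈ 0.149.
p = a·p₁ + b·p₂ ≈ (0.329, -0.876, 0.354); φ = arcsin(p_z) ≈ 20.70°, λ = atan2(p_y, p_x) ≈ -69.39°.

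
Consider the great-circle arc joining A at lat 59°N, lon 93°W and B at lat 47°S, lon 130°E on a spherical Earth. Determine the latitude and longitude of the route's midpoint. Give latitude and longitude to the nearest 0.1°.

≈ lat 15.1°N, lon 179.0°E

Write both endpoints as unit vectors p₁, p₂ with components (cos φ cos λ, cos φ sin λ, sin φ).
The central angle between the endpoints is δ = arccos(p₁·p₂) ≈ 2.655 rad (152.1°).
Interpolate at f = 1/2 with slerp weights a = sin((1−f)δ)/sin δ ≈ 2.074, b = sin(fδ)/sin δ ≈ 2.074.
p = a·p₁ + b·p₂ ≈ (-0.965, 0.017, 0.261); φ = arcsin(p_z) ≈ 15.13°, λ = atan2(p_y, p_x) ≈ 179.00°.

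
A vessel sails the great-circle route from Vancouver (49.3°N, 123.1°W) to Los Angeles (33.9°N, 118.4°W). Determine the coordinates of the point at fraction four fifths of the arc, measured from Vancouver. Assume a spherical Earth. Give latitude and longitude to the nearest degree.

≈ 37°N, 119°W

Convert each endpoint to a unit vector on the sphere (x = cos φ cos λ, y = cos φ sin λ, z = sin φ).
The central angle between the endpoints is δ = arccos(p₁·p₂) ≈ 0.276 rad (15.8°).
Interpolate at f = 4/5 with slerp weights a = sin((1−f)δ)/sin δ ≈ 0.202, b = sin(fδ)/sin δ ≈ 0.804.
p = a·p₁ + b·p₂ ≈ (-0.389, -0.697, 0.602); φ = arcsin(p_z) ≈ 36.99°, λ = atan2(p_y, p_x) ≈ -119.18°.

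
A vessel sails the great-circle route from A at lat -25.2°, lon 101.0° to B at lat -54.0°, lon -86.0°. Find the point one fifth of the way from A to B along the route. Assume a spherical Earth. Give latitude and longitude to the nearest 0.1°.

Convert each endpoint to a unit vector on the sphere (x = cos φ cos λ, y = cos φ sin λ, z = sin φ).
The central angle between the endpoints is δ = arccos(p₁·p₂) ≈ 1.755 rad (100.6°).
Interpolate at f = 1/5 with slerp weights a = sin((1−f)δ)/sin δ ≈ 1.003, b = sin(fδ)/sin δ ≈ 0.350.
p = a·p₁ + b·p₂ ≈ (-0.159, 0.686, -0.710); φ = arcsin(p_z) ≈ -45.25°, λ = atan2(p_y, p_x) ≈ 103.04°.

≈ lat -45.2°, lon 103.0°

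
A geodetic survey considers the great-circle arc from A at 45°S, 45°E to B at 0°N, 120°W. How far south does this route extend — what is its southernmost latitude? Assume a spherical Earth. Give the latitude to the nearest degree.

≈ 75°S

The great circle lies in the plane with unit normal n̂ = (p₁ × p₂)/|p₁ × p₂|.
Here n̂_z ≈ -0.251; the vertex latitude is φ_max = arccos|n̂_z| ≈ 75.5°.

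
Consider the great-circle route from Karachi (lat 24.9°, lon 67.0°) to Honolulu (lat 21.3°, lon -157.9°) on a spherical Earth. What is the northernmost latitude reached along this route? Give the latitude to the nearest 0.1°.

≈ 48.2°

The great circle lies in the plane with unit normal n̂ = (p₁ × p₂)/|p₁ × p₂|.
Here n̂_z ≈ +0.666; the vertex latitude is φ_max = arccos|n̂_z| ≈ 48.2°.
Check via Clairaut: cos φ_max = |cos φ₁| · sin C = cos(24.9°)·sin(47.3°) ≈ 0.666, again giving ≈ 48.2°.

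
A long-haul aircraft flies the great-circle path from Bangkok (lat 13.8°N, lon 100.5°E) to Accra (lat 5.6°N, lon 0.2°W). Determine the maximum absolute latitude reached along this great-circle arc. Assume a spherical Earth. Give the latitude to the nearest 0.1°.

The great circle lies in the plane with unit normal n̂ = (p₁ × p₂)/|p₁ × p₂|.
Here n̂_z ≈ -0.961; the vertex latitude is φ_max = arccos|n̂_z| ≈ 16.0°.
Check via Clairaut: cos φ_max = |cos φ₁| · sin C = cos(13.8°)·sin(81.9°) ≈ 0.961, again giving ≈ 16.0°.

≈ 16.0°N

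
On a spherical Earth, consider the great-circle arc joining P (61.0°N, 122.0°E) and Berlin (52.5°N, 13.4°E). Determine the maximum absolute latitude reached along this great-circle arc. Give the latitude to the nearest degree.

≈ 70°N

The great circle lies in the plane with unit normal n̂ = (p₁ × p₂)/|p₁ × p₂|.
Here n̂_z ≈ -0.350; the vertex latitude is φ_max = arccos|n̂_z| ≈ 69.5°.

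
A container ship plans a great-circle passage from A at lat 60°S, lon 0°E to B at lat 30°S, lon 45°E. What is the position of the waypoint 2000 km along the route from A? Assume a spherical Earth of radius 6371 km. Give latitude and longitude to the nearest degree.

≈ lat 49°S, lon 26°E

The haversine formula gives a central angle δ ≈ 0.739 rad (42.3°) between the endpoints. The total great-circle distance is δ·R ≈ 0.739 × 6371 ≈ 4708 km, so the target fraction is f = 2000/4708 ≈ 0.425.
Interpolate at f ≈ 0.425 with slerp weights a = sin((1−f)δ)/sin δ ≈ 0.612, b = sin(fδ)/sin δ ≈ 0.458.
p = a·p₁ + b·p₂ ≈ (0.587, 0.281, -0.759); φ = arcsin(p_z) ≈ -49.41°, λ = atan2(p_y, p_x) ≈ 25.57°.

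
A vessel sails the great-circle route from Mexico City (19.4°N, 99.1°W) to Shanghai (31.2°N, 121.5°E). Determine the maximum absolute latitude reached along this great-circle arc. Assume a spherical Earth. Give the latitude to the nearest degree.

The great circle lies in the plane with unit normal n̂ = (p₁ × p₂)/|p₁ × p₂|.
Here n̂_z ≈ -0.585; the vertex latitude is φ_max = arccos|n̂_z| ≈ 54.2°.
Check via Clairaut: cos φ_max = |cos φ₁| · sin C = cos(19.4°)·sin(38.3°) ≈ 0.585, again giving ≈ 54.2°.

≈ 54°N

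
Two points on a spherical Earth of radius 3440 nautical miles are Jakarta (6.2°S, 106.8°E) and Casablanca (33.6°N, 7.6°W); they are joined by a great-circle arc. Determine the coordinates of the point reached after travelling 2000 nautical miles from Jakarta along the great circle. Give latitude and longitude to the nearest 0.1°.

Convert each endpoint to a unit vector on the sphere (x = cos φ cos λ, y = cos φ sin λ, z = sin φ).
The central angle between the endpoints is δ = arccos(p₁·p₂) ≈ 1.984 rad (113.7°). The total great-circle distance is δ·R ≈ 1.984 × 3440 ≈ 6826 nmi, so the target fraction is f = 2000/6826 ≈ 0.293.
Interpolate at f ≈ 0.293 with slerp weights a = sin((1−f)δ)/sin δ ≈ 1.077, b = sin(fδ)/sin δ ≈ 0.600.
p = a·p₁ + b·p₂ ≈ (0.186, 0.959, 0.216); φ = arcsin(p_z) ≈ 12.45°, λ = atan2(p_y, p_x) ≈ 79.03°.

≈ 12.5°N, 79.0°E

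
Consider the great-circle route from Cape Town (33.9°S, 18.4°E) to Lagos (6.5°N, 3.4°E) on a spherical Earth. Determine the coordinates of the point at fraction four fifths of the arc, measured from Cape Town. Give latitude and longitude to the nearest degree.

≈ 2°S, 6°E

Write both endpoints as unit vectors p₁, p₂ with components (cos φ cos λ, cos φ sin λ, sin φ).
The central angle between the endpoints is δ = arccos(p₁·p₂) ≈ 0.747 rad (42.8°).
Interpolate at f = 4/5 with slerp weights a = sin((1−f)δ)/sin δ ≈ 0.219, b = sin(fδ)/sin δ ≈ 0.828.
p = a·p₁ + b·p₂ ≈ (0.994, 0.106, -0.028); φ = arcsin(p_z) ≈ -1.63°, λ = atan2(p_y, p_x) ≈ 6.10°.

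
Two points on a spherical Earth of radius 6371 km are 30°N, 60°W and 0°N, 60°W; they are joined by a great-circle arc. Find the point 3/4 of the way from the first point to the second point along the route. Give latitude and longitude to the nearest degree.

Convert each endpoint to a unit vector on the sphere (x = cos φ cos λ, y = cos φ sin λ, z = sin φ).
The central angle between the endpoints is δ = arccos(p₁·p₂) ≈ 0.524 rad (30.0°).
Interpolate at f = 3/4 with slerp weights a = sin((1−f)δ)/sin δ ≈ 0.261, b = sin(fδ)/sin δ ≈ 0.765.
p = a·p₁ + b·p₂ ≈ (0.496, -0.859, 0.131); φ = arcsin(p_z) ≈ 7.50°, λ = atan2(p_y, p_x) ≈ -60.00°.

≈ 7°N, 60°W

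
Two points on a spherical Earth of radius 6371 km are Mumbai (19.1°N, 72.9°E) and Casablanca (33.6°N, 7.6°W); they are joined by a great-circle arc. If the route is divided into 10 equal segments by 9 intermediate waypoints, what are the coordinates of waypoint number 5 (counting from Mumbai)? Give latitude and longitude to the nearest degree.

Convert each endpoint to a unit vector on the sphere (x = cos φ cos λ, y = cos φ sin λ, z = sin φ).
The central angle between the endpoints is δ = arccos(p₁·p₂) ≈ 1.255 rad (71.9°).
Interpolate at f = 5/10 with slerp weights a = sin((1−f)δ)/sin δ ≈ 0.618, b = sin(fδ)/sin δ ≈ 0.618.
p = a·p₁ + b·p₂ ≈ (0.681, 0.490, 0.544); φ = arcsin(p_z) ≈ 32.95°, λ = atan2(p_y, p_x) ≈ 35.70°.

≈ 33°N, 36°E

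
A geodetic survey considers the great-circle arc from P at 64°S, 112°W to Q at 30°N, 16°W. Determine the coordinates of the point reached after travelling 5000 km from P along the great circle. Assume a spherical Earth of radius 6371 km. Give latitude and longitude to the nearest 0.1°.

≈ 35.9°S, 52.5°W

Convert each endpoint to a unit vector on the sphere (x = cos φ cos λ, y = cos φ sin λ, z = sin φ).
The central angle between the endpoints is δ = arccos(p₁·p₂) ≈ 2.082 rad (119.3°). The total great-circle distance is δ·R ≈ 2.082 × 6371 ≈ 13263 km, so the target fraction is f = 5000/13263 ≈ 0.377.
Interpolate at f ≈ 0.377 with slerp weights a = sin((1−f)δ)/sin δ ≈ 1.104, b = sin(fδ)/sin δ ≈ 0.810.
p = a·p₁ + b·p₂ ≈ (0.493, -0.642, -0.587); φ = arcsin(p_z) ≈ -35.94°, λ = atan2(p_y, p_x) ≈ -52.47°.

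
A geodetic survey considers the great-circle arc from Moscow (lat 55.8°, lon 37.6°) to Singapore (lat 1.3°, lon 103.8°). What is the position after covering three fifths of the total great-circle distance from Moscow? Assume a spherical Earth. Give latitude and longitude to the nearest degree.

≈ lat 27°, lon 86°

From cos δ = sin φ₁ sin φ₂ + cos φ₁ cos φ₂ cos Δλ, the central angle is δ ≈ 1.323 rad (75.8°).
Interpolate at f = 3/5 with slerp weights a = sin((1−f)δ)/sin δ ≈ 0.521, b = sin(fδ)/sin δ ≈ 0.735.
p = a·p₁ + b·p₂ ≈ (0.057, 0.893, 0.447); φ = arcsin(p_z) ≈ 26.57°, λ = atan2(p_y, p_x) ≈ 86.38°.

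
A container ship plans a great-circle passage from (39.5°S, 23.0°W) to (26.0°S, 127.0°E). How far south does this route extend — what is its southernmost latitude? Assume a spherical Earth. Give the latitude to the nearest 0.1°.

The great circle lies in the plane with unit normal n̂ = (p₁ × p₂)/|p₁ × p₂|.
Here n̂_z ≈ +0.366; the vertex latitude is φ_max = arccos|n̂_z| ≈ 68.5°.
Check via Clairaut: cos φ_max = |cos φ₁| · sin C = cos(39.5°)·sin(151.7°) ≈ 0.366, again giving ≈ 68.5°.

≈ 68.5°S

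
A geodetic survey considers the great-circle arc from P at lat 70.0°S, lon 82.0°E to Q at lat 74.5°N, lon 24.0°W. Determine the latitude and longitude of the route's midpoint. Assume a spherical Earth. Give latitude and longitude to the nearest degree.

From cos δ = sin φ₁ sin φ₂ + cos φ₁ cos φ₂ cos Δλ, the central angle is δ ≈ 2.767 rad (158.5°).
Interpolate at f = 1/2 with slerp weights a = sin((1−f)δ)/sin δ ≈ 2.686, b = sin(fδ)/sin δ ≈ 2.686.
p = a·p₁ + b·p₂ ≈ (0.784, 0.618, 0.064); φ = arcsin(p_z) ≈ 3.69°, λ = atan2(p_y, p_x) ≈ 38.25°.

≈ lat 4°N, lon 38°E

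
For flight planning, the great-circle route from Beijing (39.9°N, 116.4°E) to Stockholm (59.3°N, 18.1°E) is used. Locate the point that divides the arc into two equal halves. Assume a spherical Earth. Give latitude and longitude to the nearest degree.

Convert each endpoint to a unit vector on the sphere (x = cos φ cos λ, y = cos φ sin λ, z = sin φ).
The central angle between the endpoints is δ = arccos(p₁·p₂) ≈ 1.053 rad (60.3°).
Interpolate at f = 1/2 with slerp weights a = sin((1−f)δ)/sin δ ≈ 0.578, b = sin(fδ)/sin δ ≈ 0.578.
p = a·p₁ + b·p₂ ≈ (0.083, 0.489, 0.868); φ = arcsin(p_z) ≈ 60.25°, λ = atan2(p_y, p_x) ≈ 80.33°.

≈ 60°N, 80°E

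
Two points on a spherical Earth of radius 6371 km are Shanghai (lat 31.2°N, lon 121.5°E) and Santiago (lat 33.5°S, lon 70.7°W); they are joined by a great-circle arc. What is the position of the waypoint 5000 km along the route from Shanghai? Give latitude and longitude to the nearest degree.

The haversine formula gives a central angle δ ≈ 2.957 rad (169.4°) between the endpoints. The total great-circle distance is δ·R ≈ 2.957 × 6371 ≈ 18842 km, so the target fraction is f = 5000/18842 ≈ 0.265.
Interpolate at f ≈ 0.265 with slerp weights a = sin((1−f)δ)/sin δ ≈ 4.501, b = sin(fδ)/sin δ ≈ 3.859.
p = a·p₁ + b·p₂ ≈ (-0.948, 0.246, 0.202); φ = arcsin(p_z) ≈ 11.65°, λ = atan2(p_y, p_x) ≈ 165.47°.

≈ lat 12°N, lon 165°E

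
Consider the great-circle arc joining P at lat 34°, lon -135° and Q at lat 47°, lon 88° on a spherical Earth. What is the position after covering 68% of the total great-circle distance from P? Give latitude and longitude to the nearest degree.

≈ lat 66°, lon 130°

Convert each endpoint to a unit vector on the sphere (x = cos φ cos λ, y = cos φ sin λ, z = sin φ).
The central angle between the endpoints is δ = arccos(p₁·p₂) ≈ 1.575 rad (90.3°).
Interpolate at f = 0.68 with slerp weights a = sin((1−f)δ)/sin δ ≈ 0.483, b = sin(fδ)/sin δ ≈ 0.878.
p = a·p₁ + b·p₂ ≈ (-0.262, 0.315, 0.912); φ = arcsin(p_z) ≈ 65.80°, λ = atan2(p_y, p_x) ≈ 129.77°.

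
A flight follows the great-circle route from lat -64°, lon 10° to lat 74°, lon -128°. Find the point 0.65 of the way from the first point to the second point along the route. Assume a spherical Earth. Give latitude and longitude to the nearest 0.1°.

Write both endpoints as unit vectors p₁, p₂ with components (cos φ cos λ, cos φ sin λ, sin φ).
The central angle between the endpoints is δ = arccos(p₁·p₂) ≈ 2.836 rad (162.5°).
Interpolate at f = 0.65 with slerp weights a = sin((1−f)δ)/sin δ ≈ 2.787, b = sin(fδ)/sin δ ≈ 3.204.
p = a·p₁ + b·p₂ ≈ (0.659, -0.484, 0.575); φ = arcsin(p_z) ≈ 35.13°, λ = atan2(p_y, p_x) ≈ -36.28°.

≈ lat 35.1°, lon -36.3°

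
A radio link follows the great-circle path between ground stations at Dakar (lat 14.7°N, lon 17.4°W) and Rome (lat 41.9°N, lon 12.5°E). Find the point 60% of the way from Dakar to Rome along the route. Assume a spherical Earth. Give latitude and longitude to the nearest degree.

≈ lat 32°N, lon 1°W

Write both endpoints as unit vectors p₁, p₂ with components (cos φ cos λ, cos φ sin λ, sin φ).
The central angle between the endpoints is δ = arccos(p₁·p₂) ≈ 0.654 rad (37.5°).
Interpolate at f = 0.60 with slerp weights a = sin((1−f)δ)/sin δ ≈ 0.425, b = sin(fδ)/sin δ ≈ 0.629.
p = a·p₁ + b·p₂ ≈ (0.849, -0.022, 0.528); φ = arcsin(p_z) ≈ 31.85°, λ = atan2(p_y, p_x) ≈ -1.46°.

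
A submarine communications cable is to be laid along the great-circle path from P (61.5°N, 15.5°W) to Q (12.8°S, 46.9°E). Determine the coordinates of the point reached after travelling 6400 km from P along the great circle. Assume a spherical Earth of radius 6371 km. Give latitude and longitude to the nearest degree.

≈ (16°N, 34°E)

Write both endpoints as unit vectors p₁, p₂ with components (cos φ cos λ, cos φ sin λ, sin φ).
The central angle between the endpoints is δ = arccos(p₁·p₂) ≈ 1.550 rad (88.8°). The total great-circle distance is δ·R ≈ 1.550 × 6371 ≈ 9875 km, so the target fraction is f = 6400/9875 ≈ 0.648.
Interpolate at f ≈ 0.648 with slerp weights a = sin((1−f)δ)/sin δ ≈ 0.519, b = sin(fδ)/sin δ ≈ 0.844.
p = a·p₁ + b·p₂ ≈ (0.801, 0.535, 0.269); φ = arcsin(p_z) ≈ 15.60°, λ = atan2(p_y, p_x) ≈ 33.73°.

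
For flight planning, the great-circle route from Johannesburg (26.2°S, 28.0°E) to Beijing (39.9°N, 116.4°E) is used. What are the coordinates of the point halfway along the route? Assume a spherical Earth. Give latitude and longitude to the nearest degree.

Convert each endpoint to a unit vector on the sphere (x = cos φ cos λ, y = cos φ sin λ, z = sin φ).
The central angle between the endpoints is δ = arccos(p₁·p₂) ≈ 1.838 rad (105.3°).
Interpolate at f = 1/2 with slerp weights a = sin((1−f)δ)/sin δ ≈ 0.824, b = sin(fδ)/sin δ ≈ 0.824.
p = a·p₁ + b·p₂ ≈ (0.372, 0.914, 0.165); φ = arcsin(p_z) ≈ 9.49°, λ = atan2(p_y, p_x) ≈ 67.85°.

≈ 9°N, 68°E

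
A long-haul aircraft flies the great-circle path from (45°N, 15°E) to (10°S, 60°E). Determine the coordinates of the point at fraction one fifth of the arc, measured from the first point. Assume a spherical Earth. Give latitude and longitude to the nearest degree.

≈ (35°N, 28°E)

Convert each endpoint to a unit vector on the sphere (x = cos φ cos λ, y = cos φ sin λ, z = sin φ).
The central angle between the endpoints is δ = arccos(p₁·p₂) ≈ 1.192 rad (68.3°).
Interpolate at f = 1/5 with slerp weights a = sin((1−f)δ)/sin δ ≈ 0.878, b = sin(fδ)/sin δ ≈ 0.254.
p = a·p₁ + b·p₂ ≈ (0.725, 0.377, 0.577); φ = arcsin(p_z) ≈ 35.21°, λ = atan2(p_y, p_x) ≈ 27.51°.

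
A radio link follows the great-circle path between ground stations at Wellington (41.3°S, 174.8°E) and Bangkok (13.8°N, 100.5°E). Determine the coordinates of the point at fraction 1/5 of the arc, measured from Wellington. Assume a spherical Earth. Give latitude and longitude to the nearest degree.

≈ 33°S, 155°E

Write both endpoints as unit vectors p₁, p₂ with components (cos φ cos λ, cos φ sin λ, sin φ).
The central angle between the endpoints is δ = arccos(p₁·p₂) ≈ 1.531 rad (87.7°).
Interpolate at f = 1/5 with slerp weights a = sin((1−f)δ)/sin δ ≈ 0.941, b = sin(fδ)/sin δ ≈ 0.302.
p = a·p₁ + b·p₂ ≈ (-0.758, 0.352, -0.549); φ = arcsin(p_z) ≈ -33.33°, λ = atan2(p_y, p_x) ≈ 155.08°.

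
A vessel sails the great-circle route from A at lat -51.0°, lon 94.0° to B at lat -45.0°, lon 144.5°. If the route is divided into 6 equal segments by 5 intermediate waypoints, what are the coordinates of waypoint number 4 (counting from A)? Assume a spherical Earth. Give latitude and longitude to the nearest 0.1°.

≈ lat -49.4°, lon 129.3°

Convert each endpoint to a unit vector on the sphere (x = cos φ cos λ, y = cos φ sin λ, z = sin φ).
The central angle between the endpoints is δ = arccos(p₁·p₂) ≈ 0.587 rad (33.6°).
Interpolate at f = 4/6 with slerp weights a = sin((1−f)δ)/sin δ ≈ 0.351, b = sin(fδ)/sin δ ≈ 0.689.
p = a·p₁ + b·p₂ ≈ (-0.412, 0.503, -0.760); φ = arcsin(p_z) ≈ -49.44°, λ = atan2(p_y, p_x) ≈ 129.30°.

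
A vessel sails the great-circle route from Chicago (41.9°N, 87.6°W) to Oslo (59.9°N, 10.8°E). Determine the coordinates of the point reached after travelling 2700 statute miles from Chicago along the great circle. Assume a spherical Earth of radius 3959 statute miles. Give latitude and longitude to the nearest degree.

≈ 64°N, 30°W

The haversine formula gives a central angle δ ≈ 1.020 rad (58.4°) between the endpoints. The total great-circle distance is δ·R ≈ 1.020 × 3959 ≈ 4039 mi, so the target fraction is f = 2700/4039 ≈ 0.669.
Interpolate at f ≈ 0.669 with slerp weights a = sin((1−f)δ)/sin δ ≈ 0.389, b = sin(fδ)/sin δ ≈ 0.740.
p = a·p₁ + b·p₂ ≈ (0.377, -0.220, 0.900); φ = arcsin(p_z) ≈ 64.15°, λ = atan2(p_y, p_x) ≈ -30.30°.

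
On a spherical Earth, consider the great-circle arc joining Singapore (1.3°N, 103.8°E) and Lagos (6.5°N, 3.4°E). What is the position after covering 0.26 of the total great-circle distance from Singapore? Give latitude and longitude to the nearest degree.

≈ (4°N, 78°E)

The haversine formula gives a central angle δ ≈ 1.748 rad (100.2°) between the endpoints.
Interpolate at f = 0.26 with slerp weights a = sin((1−f)δ)/sin δ ≈ 0.977, b = sin(fδ)/sin δ ≈ 0.446.
p = a·p₁ + b·p₂ ≈ (0.209, 0.975, 0.073); φ = arcsin(p_z) ≈ 4.17°, λ = atan2(p_y, p_x) ≈ 77.88°.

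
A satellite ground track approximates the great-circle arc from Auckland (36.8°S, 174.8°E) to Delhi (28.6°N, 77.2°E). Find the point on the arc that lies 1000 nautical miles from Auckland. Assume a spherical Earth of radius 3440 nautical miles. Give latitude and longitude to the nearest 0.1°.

From cos δ = sin φ₁ sin φ₂ + cos φ₁ cos φ₂ cos Δλ, the central angle is δ ≈ 1.960 rad (112.3°). The total great-circle distance is δ·R ≈ 1.960 × 3440 ≈ 6743 nmi, so the target fraction is f = 1000/6743 ≈ 0.148.
Interpolate at f ≈ 0.148 with slerp weights a = sin((1−f)δ)/sin δ ≈ 1.076, b = sin(fδ)/sin δ ≈ 0.310.
p = a·p₁ + b·p₂ ≈ (-0.798, 0.343, -0.496); φ = arcsin(p_z) ≈ -29.74°, λ = atan2(p_y, p_x) ≈ 156.71°.

≈ (29.7°S, 156.7°E)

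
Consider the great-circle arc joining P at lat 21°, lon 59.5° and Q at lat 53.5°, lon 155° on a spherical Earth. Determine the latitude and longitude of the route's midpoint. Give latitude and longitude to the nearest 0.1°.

Write both endpoints as unit vectors p₁, p₂ with components (cos φ cos λ, cos φ sin λ, sin φ).
The central angle between the endpoints is δ = arccos(p₁·p₂) ≈ 1.334 rad (76.4°).
Interpolate at f = 1/2 with slerp weights a = sin((1−f)δ)/sin δ ≈ 0.636, b = sin(fδ)/sin δ ≈ 0.636.
p = a·p₁ + b·p₂ ≈ (-0.042, 0.672, 0.740); φ = arcsin(p_z) ≈ 47.69°, λ = atan2(p_y, p_x) ≈ 93.54°.

≈ lat 47.7°, lon 93.5°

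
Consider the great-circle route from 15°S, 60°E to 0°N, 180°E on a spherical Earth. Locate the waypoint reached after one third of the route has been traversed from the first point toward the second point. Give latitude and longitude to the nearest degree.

≈ 17°S, 101°E

Write both endpoints as unit vectors p₁, p₂ with components (cos φ cos λ, cos φ sin λ, sin φ).
The central angle between the endpoints is δ = arccos(p₁·p₂) ≈ 2.075 rad (118.9°).
Interpolate at f = 1/3 with slerp weights a = sin((1−f)δ)/sin δ ≈ 1.122, b = sin(fδ)/sin δ ≈ 0.728.
p = a·p₁ + b·p₂ ≈ (-0.186, 0.939, -0.290); φ = arcsin(p_z) ≈ -16.88°, λ = atan2(p_y, p_x) ≈ 101.24°.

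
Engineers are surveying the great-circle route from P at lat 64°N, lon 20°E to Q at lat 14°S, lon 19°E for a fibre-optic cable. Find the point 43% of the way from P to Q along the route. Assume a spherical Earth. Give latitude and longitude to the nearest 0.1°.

Write both endpoints as unit vectors p₁, p₂ with components (cos φ cos λ, cos φ sin λ, sin φ).
The central angle between the endpoints is δ = arccos(p₁·p₂) ≈ 1.361 rad (78.0°).
Interpolate at f = 0.43 with slerp weights a = sin((1−f)δ)/sin δ ≈ 0.716, b = sin(fδ)/sin δ ≈ 0.565.
p = a·p₁ + b·p₂ ≈ (0.813, 0.286, 0.507); φ = arcsin(p_z) ≈ 30.46°, λ = atan2(p_y, p_x) ≈ 19.36°.

≈ lat 30.5°N, lon 19.4°E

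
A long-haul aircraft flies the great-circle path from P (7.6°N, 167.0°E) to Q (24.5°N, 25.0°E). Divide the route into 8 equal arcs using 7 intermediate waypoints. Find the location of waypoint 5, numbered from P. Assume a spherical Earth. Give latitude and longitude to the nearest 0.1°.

≈ (42.6°N, 81.1°E)

From cos δ = sin φ₁ sin φ₂ + cos φ₁ cos φ₂ cos Δλ, the central angle is δ ≈ 2.286 rad (131.0°).
Interpolate at f = 5/8 with slerp weights a = sin((1−f)δ)/sin δ ≈ 1.002, b = sin(fδ)/sin δ ≈ 1.311.
p = a·p₁ + b·p₂ ≈ (0.114, 0.728, 0.676); φ = arcsin(p_z) ≈ 42.56°, λ = atan2(p_y, p_x) ≈ 81.08°.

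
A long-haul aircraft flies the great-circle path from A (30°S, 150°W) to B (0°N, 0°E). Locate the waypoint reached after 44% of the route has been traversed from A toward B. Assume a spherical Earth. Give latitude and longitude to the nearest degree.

The haversine formula gives a central angle δ ≈ 2.419 rad (138.6°) between the endpoints.
Interpolate at f = 0.44 with slerp weights a = sin((1−f)δ)/sin δ ≈ 1.477, b = sin(fδ)/sin δ ≈ 1.322.
p = a·p₁ + b·p₂ ≈ (0.215, -0.639, -0.738); φ = arcsin(p_z) ≈ -47.59°, λ = atan2(p_y, p_x) ≈ -71.45°.

≈ (48°S, 71°W)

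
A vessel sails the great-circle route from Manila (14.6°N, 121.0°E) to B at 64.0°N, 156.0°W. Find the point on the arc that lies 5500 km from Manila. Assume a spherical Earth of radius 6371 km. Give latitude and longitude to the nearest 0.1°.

≈ 55.0°N, 157.9°E

From cos δ = sin φ₁ sin φ₂ + cos φ₁ cos φ₂ cos Δλ, the central angle is δ ≈ 1.289 rad (73.8°). The total great-circle distance is δ·R ≈ 1.289 × 6371 ≈ 8211 km, so the target fraction is f = 5500/8211 ≈ 0.670.
Interpolate at f ≈ 0.670 with slerp weights a = sin((1−f)δ)/sin δ ≈ 0.430, b = sin(fδ)/sin δ ≈ 0.791.
p = a·p₁ + b·p₂ ≈ (-0.531, 0.215, 0.819); φ = arcsin(p_z) ≈ 55.03°, λ = atan2(p_y, p_x) ≈ 157.92°.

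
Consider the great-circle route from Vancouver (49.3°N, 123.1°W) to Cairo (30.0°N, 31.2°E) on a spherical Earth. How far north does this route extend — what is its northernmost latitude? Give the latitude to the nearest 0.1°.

The great circle lies in the plane with unit normal n̂ = (p₁ × p₂)/|p₁ × p₂|.
Here n̂_z ≈ +0.247; the vertex latitude is φ_max = arccos|n̂_z| ≈ 75.7°.
Check via Clairaut: cos φ_max = |cos φ₁| · sin C = cos(49.3°)·sin(22.3°) ≈ 0.247, again giving ≈ 75.7°.

≈ 75.7°N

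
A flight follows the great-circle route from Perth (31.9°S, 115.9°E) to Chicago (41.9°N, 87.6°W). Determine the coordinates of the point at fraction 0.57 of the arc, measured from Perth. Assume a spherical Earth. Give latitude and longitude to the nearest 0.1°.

From cos δ = sin φ₁ sin φ₂ + cos φ₁ cos φ₂ cos Δλ, the central angle is δ ≈ 2.772 rad (158.8°).
Interpolate at f = 0.57 with slerp weights a = sin((1−f)δ)/sin δ ≈ 2.570, b = sin(fδ)/sin δ ≈ 2.767.
p = a·p₁ + b·p₂ ≈ (-0.867, -0.094, 0.489); φ = arcsin(p_z) ≈ 29.30°, λ = atan2(p_y, p_x) ≈ -173.79°.

≈ 29.3°N, 173.8°W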